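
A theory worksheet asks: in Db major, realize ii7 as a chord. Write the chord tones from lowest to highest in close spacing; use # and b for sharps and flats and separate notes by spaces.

The numeral's case and figure indicate a minor seventh chord. In Db major its root, the supertonic, is Eb.
Stacking thirds from Eb gives Eb-Gb-Bb-Db.

Eb Gb Bb Db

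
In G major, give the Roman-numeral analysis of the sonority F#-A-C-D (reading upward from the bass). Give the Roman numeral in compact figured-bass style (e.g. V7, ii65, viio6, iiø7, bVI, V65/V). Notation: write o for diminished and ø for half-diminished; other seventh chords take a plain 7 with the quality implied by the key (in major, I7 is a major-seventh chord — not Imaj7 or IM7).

V65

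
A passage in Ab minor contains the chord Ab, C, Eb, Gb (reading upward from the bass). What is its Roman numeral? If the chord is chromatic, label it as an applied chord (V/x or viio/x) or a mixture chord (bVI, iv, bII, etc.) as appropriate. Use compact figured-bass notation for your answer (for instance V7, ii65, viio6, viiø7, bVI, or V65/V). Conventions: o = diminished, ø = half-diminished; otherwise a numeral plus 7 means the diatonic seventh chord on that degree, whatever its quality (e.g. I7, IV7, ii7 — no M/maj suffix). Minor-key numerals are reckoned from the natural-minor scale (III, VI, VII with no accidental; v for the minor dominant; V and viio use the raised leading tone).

The pitches Ab-C-Eb-Gb form a dominant seventh chord rooted on Ab.
Ab is not a diatonic chord root with this quality in Ab minor, but it lies a perfect fifth above Db (iv), so the chord functions as an applied dominant of iv.

V7/iv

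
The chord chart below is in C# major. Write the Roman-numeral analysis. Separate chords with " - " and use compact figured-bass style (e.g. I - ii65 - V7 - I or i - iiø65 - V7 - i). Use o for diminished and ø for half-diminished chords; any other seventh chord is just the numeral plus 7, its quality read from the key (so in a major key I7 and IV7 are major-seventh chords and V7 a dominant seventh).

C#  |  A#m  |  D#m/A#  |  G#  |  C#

I - vi - ii64 - V - I

C#: major triad on C# = scale degree 1 → I.
A#m: minor triad on A# = scale degree 6 → vi.
D#m/A# has root D#, degree 2 in C# major, so ii64.
G#: root G# is the dominant; major triad there is V.
C#: major triad on C# = scale degree 1 → I.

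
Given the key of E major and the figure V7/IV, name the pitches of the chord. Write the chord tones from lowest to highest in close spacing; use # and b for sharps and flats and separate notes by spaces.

E G# B D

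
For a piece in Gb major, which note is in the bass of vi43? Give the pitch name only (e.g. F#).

Bb

vi in Gb major has root Eb; the chord is Eb-Gb-Bb-Db.
The figure 43 means second inversion — the fifth is in the bass.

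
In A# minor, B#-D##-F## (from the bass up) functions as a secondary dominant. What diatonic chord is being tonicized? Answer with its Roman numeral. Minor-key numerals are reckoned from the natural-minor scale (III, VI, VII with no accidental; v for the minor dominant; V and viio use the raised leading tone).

V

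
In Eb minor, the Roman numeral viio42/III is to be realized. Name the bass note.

Ebb

The applied chord viio42/III is rooted on F: F-Ab-Cb-Ebb.
The figure 42 means third inversion — the seventh is in the bass.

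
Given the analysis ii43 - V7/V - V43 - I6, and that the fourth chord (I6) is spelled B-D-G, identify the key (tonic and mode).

G major

I6 is given as B-D-G — a major triad with root G.
If G is scale degree 1 and the mode makes that degree carry a major triad, the tonic is G and the mode is major.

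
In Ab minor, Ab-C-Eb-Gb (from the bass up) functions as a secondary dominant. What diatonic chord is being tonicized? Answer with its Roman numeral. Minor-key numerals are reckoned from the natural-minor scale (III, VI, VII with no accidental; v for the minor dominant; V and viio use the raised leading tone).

The chord is a dominant seventh chord on Ab.
A dominant resolves down a perfect fifth: Ab → Db. In Ab minor, Db is scale degree 4, i.e. iv.

iv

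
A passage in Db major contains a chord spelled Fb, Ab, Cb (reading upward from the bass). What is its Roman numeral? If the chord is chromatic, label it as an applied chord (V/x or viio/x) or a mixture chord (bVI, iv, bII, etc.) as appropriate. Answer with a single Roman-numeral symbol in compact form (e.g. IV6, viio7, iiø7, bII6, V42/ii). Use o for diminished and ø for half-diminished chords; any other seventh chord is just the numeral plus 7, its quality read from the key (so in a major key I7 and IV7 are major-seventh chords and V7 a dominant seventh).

Stacked in thirds the chord is Fb-Ab-Cb: a major triad on Fb.
Fb is the lowered third degree of Db major (diatonic 3 would be F). This is a major triad on the lowered third degree, borrowed from the parallel minor.

bIII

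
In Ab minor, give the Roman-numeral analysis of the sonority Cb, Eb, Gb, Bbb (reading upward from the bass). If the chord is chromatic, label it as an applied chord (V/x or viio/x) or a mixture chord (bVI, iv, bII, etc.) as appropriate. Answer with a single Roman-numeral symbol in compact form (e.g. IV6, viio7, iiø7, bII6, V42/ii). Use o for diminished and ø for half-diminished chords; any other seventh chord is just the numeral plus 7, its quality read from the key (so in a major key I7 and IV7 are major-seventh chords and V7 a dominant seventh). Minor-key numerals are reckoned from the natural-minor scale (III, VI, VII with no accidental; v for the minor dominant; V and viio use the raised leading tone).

V7/VI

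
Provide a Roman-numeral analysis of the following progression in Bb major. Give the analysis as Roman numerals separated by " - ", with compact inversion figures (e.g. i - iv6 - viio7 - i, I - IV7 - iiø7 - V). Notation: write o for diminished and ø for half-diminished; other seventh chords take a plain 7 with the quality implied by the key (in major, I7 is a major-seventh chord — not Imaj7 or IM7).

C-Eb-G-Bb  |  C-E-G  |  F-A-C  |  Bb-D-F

C-Eb-G-Bb has root C, degree 2 in Bb major, so ii7.
C-E-G is the secondary dominant of V (major triad on C): V/V.
F-A-C: major triad on F = scale degree 5 → V.
Bb-D-F has root Bb, degree 1 in Bb major, so I.

ii7 - V/V - V - I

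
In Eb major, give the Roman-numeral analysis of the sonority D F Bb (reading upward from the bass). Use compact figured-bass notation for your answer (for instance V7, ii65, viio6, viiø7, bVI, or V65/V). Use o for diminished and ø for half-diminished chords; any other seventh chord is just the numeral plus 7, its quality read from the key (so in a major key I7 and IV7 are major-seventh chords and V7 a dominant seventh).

V6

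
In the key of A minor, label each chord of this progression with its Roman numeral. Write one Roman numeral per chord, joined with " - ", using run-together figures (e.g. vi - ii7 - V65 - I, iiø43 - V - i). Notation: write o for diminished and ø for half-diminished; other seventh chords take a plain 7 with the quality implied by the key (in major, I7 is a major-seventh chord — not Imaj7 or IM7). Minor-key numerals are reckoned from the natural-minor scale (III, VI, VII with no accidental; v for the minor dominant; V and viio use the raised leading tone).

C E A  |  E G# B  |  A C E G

i6 - V - i7

C-E-A has root A, degree 1 in A minor, so i6.
E-G#-B: root E is the dominant; major triad there is V.
A-C-E-G: minor seventh chord on A = scale degree 1 → i7.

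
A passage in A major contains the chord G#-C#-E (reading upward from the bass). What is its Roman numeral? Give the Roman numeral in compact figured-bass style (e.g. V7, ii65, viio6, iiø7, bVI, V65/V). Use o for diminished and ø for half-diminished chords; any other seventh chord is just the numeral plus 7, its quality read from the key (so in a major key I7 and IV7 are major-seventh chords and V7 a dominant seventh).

iii64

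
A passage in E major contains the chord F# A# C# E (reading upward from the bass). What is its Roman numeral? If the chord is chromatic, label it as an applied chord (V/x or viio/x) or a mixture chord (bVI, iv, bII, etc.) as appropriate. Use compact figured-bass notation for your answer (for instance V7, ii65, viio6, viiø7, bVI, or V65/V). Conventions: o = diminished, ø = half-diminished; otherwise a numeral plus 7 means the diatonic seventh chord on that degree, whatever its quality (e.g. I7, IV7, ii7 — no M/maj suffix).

V7/V

Stacked in thirds the chord is F#-A#-C#-E: a dominant seventh chord on F#.
F# is not a diatonic chord root with this quality in E major, but it lies a perfect fifth above B (V), so the chord functions as an applied dominant of V.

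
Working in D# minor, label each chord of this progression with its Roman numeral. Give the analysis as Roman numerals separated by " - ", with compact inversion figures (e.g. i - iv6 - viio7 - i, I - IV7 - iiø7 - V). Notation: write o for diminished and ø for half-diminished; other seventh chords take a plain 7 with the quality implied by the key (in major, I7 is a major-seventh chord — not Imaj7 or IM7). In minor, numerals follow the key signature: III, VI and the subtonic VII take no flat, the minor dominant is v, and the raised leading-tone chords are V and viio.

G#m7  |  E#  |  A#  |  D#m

G#m7: minor seventh chord on G# = scale degree 4 → iv7.
E#: chromatic; E# is V of V, so V/V.
A#: major triad on A# = scale degree 5 → V.
D#m has root D#, degree 1 in D# minor, so i.

iv7 - V/V - V - i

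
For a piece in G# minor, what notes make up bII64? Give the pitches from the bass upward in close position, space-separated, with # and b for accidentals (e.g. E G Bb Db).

E A C#

Scale degree 2 in G# minor is A#; lowering it a half step gives A. bII64 is the Neapolitan chord — a major triad on the lowered second degree.
So the chord is A-C#-E.
The figured bass 64 indicates second inversion, placing the fifth (E) in the bass: E-A-C#.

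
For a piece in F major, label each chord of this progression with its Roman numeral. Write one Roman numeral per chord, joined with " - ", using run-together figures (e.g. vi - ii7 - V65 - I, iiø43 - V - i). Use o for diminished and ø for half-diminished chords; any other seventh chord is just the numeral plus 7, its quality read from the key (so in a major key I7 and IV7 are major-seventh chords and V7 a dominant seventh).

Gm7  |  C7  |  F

ii7 - V7 - I

Gm7 has root G, degree 2 in F major, so ii7.
C7: root C is the dominant; dominant seventh chord there is V7.
F has root F, degree 1 in F major, so I.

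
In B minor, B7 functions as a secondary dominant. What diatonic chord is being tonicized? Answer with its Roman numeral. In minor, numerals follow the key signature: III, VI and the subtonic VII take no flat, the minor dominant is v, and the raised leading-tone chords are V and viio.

iv

The chord is a dominant seventh chord on B.
A dominant resolves down a perfect fifth: B → E. In B minor, E is scale degree 4, i.e. iv.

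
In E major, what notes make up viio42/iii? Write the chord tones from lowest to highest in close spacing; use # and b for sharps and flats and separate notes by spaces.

The slash marks an applied leading-tone chord: viio of iii. In E major, iii is G#, so the leading tone to it is F##, a half step below.
Building a fully diminished seventh chord on F## gives F##-A#-C#-E.
With the 42 figure the chord is in third inversion; from the bass E upward in close position it reads E-F##-A#-C#.

E F## A# C#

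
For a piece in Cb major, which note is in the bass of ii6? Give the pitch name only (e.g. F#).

Fb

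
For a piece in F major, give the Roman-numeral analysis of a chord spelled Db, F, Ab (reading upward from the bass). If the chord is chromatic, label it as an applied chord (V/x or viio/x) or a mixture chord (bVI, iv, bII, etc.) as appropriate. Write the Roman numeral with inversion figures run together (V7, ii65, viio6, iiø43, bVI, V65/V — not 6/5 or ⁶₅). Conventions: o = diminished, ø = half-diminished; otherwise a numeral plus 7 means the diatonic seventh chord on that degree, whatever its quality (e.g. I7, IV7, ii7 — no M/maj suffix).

bVI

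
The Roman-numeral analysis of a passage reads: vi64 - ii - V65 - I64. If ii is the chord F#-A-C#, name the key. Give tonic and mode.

The anchor chord is a minor triad on F#, labeled ii.
Counting down one scale step from F# places the tonic on E; a minor triad on degree 2 is diatonic only in major.

E major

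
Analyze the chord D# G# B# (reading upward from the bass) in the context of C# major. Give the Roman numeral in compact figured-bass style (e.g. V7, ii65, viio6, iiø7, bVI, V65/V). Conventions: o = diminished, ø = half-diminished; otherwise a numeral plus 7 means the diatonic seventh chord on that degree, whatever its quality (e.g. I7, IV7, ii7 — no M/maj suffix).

Stacked in thirds the chord is G#-B#-D#: a major triad on G#.
G# is scale degree 5 in C# major, and a major triad on that degree is written V.
With D# in the bass the chord is in second inversion, so the figured bass is 64.

V64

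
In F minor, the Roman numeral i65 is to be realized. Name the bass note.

Ab

i in F minor has root F; the chord is F-Ab-C-Eb.
The figure 65 means first inversion — the third is in the bass.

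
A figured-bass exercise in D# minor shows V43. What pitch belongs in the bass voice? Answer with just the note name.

E#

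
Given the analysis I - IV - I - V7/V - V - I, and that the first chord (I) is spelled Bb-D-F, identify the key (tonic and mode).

Bb major

I is given as Bb-D-F — a major triad with root Bb.
If Bb is scale degree 1 and the mode makes that degree carry a major triad, the tonic is Bb and the mode is major.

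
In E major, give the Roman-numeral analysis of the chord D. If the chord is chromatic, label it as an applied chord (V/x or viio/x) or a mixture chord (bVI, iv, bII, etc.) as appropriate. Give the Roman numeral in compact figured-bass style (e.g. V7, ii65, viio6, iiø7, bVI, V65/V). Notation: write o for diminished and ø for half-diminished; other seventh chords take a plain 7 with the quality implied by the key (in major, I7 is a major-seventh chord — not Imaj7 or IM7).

The pitches D-F#-A form a major triad rooted on D.
D is the lowered seventh degree of E major (diatonic 7 would be D#). This is a major triad on the lowered seventh degree (the subtonic), borrowed from the parallel minor.

bVII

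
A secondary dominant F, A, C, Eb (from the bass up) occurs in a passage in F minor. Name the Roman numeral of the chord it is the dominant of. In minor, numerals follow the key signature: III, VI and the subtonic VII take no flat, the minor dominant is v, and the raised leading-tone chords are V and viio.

iv

The chord is a dominant seventh chord on F.
A dominant resolves down a perfect fifth: F → Bb. In F minor, Bb is scale degree 4, i.e. iv.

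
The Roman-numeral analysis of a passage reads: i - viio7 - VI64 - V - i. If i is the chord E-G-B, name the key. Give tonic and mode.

E minor

i is given as E-G-B — a minor triad with root E.
If E is scale degree 1 and the mode makes that degree carry a minor triad, the tonic is E and the mode is minor.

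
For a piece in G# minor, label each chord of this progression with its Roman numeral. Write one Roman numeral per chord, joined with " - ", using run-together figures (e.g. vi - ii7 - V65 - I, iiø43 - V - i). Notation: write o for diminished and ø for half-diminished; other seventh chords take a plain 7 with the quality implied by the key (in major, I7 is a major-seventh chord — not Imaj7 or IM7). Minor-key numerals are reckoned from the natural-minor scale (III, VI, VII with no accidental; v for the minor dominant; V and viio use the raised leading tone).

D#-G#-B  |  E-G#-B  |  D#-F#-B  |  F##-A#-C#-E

i64 - VI - III6 - viio7

D#-G#-B: root G# is the tonic; minor triad there is i64.
E-G#-B has root E, degree 6 in G# minor, so VI.
D#-F#-B: major triad on B = scale degree 3 → III6.
F##-A#-C#-E has root F##, degree 7 in G# minor, so viio7.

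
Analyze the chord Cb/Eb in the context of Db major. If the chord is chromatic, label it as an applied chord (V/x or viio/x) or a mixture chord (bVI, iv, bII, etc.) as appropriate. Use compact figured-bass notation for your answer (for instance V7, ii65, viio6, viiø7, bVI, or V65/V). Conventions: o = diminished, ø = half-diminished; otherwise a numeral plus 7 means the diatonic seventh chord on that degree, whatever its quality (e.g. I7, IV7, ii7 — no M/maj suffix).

The pitches Cb-Eb-Gb form a major triad rooted on Cb.
Cb is the lowered seventh degree of Db major (diatonic 7 would be C). This is a major triad on the lowered seventh degree (the subtonic), borrowed from the parallel minor.
With Eb in the bass the chord is in first inversion, so the figured bass is 6.

bVII6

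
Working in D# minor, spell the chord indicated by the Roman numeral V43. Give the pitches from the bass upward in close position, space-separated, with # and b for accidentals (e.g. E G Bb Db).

E# G# A# C##

In D# minor, the fifth degree is A#. The dominant is major (leading tone raised), so V is a dominant seventh chord.
Stacking thirds from A# gives A#-C##-E#-G#.
The figured bass 43 indicates second inversion, placing the fifth (E#) in the bass: E#-G#-A#-C##.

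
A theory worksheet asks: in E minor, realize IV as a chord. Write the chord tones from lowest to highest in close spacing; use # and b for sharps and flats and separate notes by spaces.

A C# E

Scale degree 4 in E minor is A; here the chord built on it is altered to a major triad. IV is the major subdominant, borrowed from the parallel major.
So the chord is A-C#-E, a major triad.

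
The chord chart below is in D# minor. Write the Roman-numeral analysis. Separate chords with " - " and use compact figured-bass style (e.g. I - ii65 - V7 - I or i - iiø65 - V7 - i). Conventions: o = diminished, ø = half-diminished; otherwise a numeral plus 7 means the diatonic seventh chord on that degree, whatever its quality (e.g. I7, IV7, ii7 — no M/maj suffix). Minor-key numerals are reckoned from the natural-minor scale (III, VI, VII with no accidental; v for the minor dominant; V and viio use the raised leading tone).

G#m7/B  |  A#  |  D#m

iv65 - V - i

G#m7/B: minor seventh chord on G# = scale degree 4 → iv65.
A# has root A#, degree 5 in D# minor, so V.
D#m has root D#, degree 1 in D# minor, so i.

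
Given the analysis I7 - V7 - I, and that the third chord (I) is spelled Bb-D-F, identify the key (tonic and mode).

Bb major

I is given as Bb-D-F — a major triad with root Bb.
If Bb is scale degree 1 and the mode makes that degree carry a major triad, the tonic is Bb and the mode is major.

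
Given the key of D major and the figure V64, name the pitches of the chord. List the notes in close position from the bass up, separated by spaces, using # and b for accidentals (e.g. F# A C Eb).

E A C#

The numeral's case and figure indicate a major triad. In D major its root, the dominant, is A.
That chord is spelled A-C#-E.
The figured bass 64 indicates second inversion, placing the fifth (E) in the bass: E-A-C#.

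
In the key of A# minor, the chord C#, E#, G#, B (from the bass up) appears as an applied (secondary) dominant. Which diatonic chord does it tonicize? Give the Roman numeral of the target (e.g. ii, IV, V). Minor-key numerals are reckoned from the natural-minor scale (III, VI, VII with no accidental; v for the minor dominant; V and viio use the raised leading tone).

VI

The chord is a dominant seventh chord on C#.
A dominant resolves down a perfect fifth: C# → F#. In A# minor, F# is scale degree 6, i.e. VI.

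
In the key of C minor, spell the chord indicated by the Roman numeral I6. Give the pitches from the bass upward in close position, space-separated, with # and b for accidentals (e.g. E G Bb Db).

E G C

I6 is the major tonic (Picardy third), borrowed from the parallel major. In C minor that root is C.
So the chord is C-E-G.
The figured bass 6 indicates first inversion, placing the third (E) in the bass: E-G-C.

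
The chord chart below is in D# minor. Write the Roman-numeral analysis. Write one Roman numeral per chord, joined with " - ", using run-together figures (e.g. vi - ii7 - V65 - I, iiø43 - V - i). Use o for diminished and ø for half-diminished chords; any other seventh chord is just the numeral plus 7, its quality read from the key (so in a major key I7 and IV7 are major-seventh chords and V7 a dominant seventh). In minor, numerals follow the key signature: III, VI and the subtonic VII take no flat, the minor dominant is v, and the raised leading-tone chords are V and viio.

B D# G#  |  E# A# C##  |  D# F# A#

B-D#-G#: minor triad on G# = scale degree 4 → iv6.
E#-A#-C## has root A#, degree 5 in D# minor, so V64.
D#-F#-A# has root D#, degree 1 in D# minor, so i.

iv6 - V64 - i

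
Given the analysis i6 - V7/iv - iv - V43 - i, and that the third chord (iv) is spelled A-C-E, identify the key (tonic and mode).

E minor

iv is given as A-C-E — a minor triad with root A.
If A is scale degree 4 and the mode makes that degree carry a minor triad, the tonic is E and the mode is minor.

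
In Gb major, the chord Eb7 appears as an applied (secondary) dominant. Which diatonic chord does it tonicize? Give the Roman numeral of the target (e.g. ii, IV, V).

The chord is a dominant seventh chord on Eb.
A dominant resolves down a perfect fifth: Eb → Ab. In Gb major, Ab is scale degree 2, i.e. ii.

ii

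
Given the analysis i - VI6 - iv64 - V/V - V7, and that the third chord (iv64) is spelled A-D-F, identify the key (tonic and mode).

iv64 is given as A-D-F — a minor triad with root D.
iv64 on D implies D is the subdominant; that puts the tonic at A, and the lowercase numeral fits minor mode.

A minor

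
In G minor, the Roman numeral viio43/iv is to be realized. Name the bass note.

F

The applied chord viio43/iv is rooted on B: B-D-F-Ab.
The figure 43 means second inversion — the fifth is in the bass.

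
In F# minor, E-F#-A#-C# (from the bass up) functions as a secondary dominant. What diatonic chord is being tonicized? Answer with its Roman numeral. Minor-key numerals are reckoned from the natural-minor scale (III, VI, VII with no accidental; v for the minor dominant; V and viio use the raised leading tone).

iv

The chord is a dominant seventh chord on F#.
A dominant resolves down a perfect fifth: F# → B. In F# minor, B is scale degree 4, i.e. iv.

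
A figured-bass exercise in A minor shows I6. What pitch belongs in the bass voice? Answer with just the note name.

I in A minor has root A; the chord is A-C#-E.
The figure 6 means first inversion — the third is in the bass.

C#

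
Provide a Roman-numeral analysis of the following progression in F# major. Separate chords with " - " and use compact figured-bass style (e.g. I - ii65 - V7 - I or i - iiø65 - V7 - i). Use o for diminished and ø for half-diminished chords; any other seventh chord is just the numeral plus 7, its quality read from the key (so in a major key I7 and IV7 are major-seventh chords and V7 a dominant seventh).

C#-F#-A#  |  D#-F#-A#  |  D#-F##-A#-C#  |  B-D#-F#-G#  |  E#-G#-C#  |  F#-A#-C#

C#-F#-A#: major triad on F# = scale degree 1 → I64.
D#-F#-A#: minor triad on D# = scale degree 6 → vi.
D#-F##-A#-C#: chromatic; D# is V of ii, so V7/ii.
B-D#-F#-G# has root G#, degree 2 in F# major, so ii65.
E#-G#-C#: major triad on C# = scale degree 5 → V6.
F#-A#-C# has root F#, degree 1 in F# major, so I.

I64 - vi - V7/ii - ii65 - V6 - I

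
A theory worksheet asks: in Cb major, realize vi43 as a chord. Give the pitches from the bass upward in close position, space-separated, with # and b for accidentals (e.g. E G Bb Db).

Eb Gb Ab Cb

The numeral's case and figure indicate a minor seventh chord. In Cb major its root, the sixth degree, is Ab.
That chord is spelled Ab-Cb-Eb-Gb.
With the 43 figure the chord is in second inversion; from the bass Eb upward in close position it reads Eb-Gb-Ab-Cb.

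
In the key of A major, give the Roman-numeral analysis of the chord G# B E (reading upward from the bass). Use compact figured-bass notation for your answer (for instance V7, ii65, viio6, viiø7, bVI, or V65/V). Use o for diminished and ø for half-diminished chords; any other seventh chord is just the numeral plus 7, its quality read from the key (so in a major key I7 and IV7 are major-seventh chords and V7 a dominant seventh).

The pitches E-G#-B form a major triad rooted on E.
E is scale degree 5 in A major, and a major triad on that degree is written V.
With G# in the bass the chord is in first inversion, so the figured bass is 6.

V6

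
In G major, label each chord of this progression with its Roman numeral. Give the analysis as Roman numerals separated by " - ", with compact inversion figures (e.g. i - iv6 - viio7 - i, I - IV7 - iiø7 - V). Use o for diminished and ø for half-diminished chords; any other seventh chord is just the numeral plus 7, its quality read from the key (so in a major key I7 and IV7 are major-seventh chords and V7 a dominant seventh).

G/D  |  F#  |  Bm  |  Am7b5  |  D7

I64 - V/iii - iii - iiø7 - V7

G/D has root G, degree 1 in G major, so I64.
F#: chromatic; F# is V of iii, so V/iii.
Bm: minor triad on B = scale degree 3 → iii.
Am7b5: A with this quality isn't in the key; it's iiø7, borrowed from the parallel minor.
D7 has root D, degree 5 in G major, so V7.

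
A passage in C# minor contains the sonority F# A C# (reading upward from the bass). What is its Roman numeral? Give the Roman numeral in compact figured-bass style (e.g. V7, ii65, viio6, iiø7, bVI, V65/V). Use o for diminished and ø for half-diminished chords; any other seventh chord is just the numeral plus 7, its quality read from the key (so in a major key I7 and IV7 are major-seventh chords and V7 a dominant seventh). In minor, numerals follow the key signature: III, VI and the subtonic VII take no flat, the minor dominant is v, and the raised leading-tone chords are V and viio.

iv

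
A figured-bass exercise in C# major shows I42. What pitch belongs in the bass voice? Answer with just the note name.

B#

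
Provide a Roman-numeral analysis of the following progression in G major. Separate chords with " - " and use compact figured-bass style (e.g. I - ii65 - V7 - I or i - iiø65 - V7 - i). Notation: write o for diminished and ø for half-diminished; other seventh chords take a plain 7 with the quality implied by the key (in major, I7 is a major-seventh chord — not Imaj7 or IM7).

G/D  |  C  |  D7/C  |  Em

G/D: root G is the tonic; major triad there is I64.
C: root C is the subdominant; major triad there is IV.
D7/C: dominant seventh chord on D = scale degree 5 → V42.
Em: minor triad on E = scale degree 6 → vi.

I64 - IV - V42 - vi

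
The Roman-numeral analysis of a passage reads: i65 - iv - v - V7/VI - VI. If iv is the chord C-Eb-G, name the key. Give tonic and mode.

G minor

The chord Cm is a minor triad rooted on C; its label is iv.
Counting down 3 scale steps from C places the tonic on G; a minor triad on degree 4 is diatonic only in minor.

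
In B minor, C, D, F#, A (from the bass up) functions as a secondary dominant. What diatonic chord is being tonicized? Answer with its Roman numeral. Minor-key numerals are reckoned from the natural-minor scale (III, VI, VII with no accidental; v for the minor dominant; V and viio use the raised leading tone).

VI

The chord is a dominant seventh chord on D.
A dominant resolves down a perfect fifth: D → G. In B minor, G is scale degree 6, i.e. VI.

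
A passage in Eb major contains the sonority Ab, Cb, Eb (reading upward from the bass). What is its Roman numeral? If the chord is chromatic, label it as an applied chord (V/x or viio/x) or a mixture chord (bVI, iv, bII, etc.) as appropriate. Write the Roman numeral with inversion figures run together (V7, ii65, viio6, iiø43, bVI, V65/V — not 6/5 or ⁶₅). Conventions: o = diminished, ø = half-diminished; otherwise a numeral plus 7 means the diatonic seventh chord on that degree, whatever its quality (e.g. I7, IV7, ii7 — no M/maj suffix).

iv

The pitches Ab-Cb-Eb form a minor triad rooted on Ab.
Ab is the fourth degree of Eb major. This is the minor subdominant, borrowed from the parallel minor.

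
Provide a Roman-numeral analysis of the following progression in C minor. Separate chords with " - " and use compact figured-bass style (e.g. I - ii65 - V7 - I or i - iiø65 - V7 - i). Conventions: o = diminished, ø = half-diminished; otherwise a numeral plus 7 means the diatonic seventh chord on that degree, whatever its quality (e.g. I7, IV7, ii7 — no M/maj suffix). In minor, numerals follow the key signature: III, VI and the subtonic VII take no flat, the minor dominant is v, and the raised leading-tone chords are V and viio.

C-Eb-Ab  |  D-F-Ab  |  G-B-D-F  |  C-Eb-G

VI6 - iio - V7 - i

C-Eb-Ab: major triad on Ab = scale degree 6 → VI6.
D-F-Ab has root D, degree 2 in C minor, so iio.
G-B-D-F: root G is the dominant; dominant seventh chord there is V7.
C-Eb-G: root C is the tonic; minor triad there is i.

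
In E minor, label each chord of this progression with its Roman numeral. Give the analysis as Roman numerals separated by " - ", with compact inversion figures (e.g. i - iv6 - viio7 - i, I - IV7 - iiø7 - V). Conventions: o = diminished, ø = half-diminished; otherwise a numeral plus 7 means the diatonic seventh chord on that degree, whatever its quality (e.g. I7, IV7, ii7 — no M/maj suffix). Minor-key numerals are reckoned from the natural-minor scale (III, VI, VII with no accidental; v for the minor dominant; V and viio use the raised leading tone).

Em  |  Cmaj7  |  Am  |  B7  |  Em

i - VI7 - iv - V7 - i

Em has root E, degree 1 in E minor, so i.
Cmaj7: root C is the submediant; major seventh chord there is VI7.
Am: root A is the subdominant; minor triad there is iv.
B7: dominant seventh chord on B = scale degree 5 → V7.
Em has root E, degree 1 in E minor, so i.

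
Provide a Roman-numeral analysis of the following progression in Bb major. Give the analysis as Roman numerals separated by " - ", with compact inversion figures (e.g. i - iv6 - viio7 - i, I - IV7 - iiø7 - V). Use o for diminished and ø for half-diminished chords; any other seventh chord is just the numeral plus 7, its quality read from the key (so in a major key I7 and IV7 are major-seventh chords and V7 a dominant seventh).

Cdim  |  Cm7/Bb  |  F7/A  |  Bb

Cdim: C with this quality isn't in the key; it's iio, borrowed from the parallel minor.
Cm7/Bb has root C, degree 2 in Bb major, so ii42.
F7/A: root F is the dominant; dominant seventh chord there is V65.
Bb: major triad on Bb = scale degree 1 → I.

iio - ii42 - V65 - I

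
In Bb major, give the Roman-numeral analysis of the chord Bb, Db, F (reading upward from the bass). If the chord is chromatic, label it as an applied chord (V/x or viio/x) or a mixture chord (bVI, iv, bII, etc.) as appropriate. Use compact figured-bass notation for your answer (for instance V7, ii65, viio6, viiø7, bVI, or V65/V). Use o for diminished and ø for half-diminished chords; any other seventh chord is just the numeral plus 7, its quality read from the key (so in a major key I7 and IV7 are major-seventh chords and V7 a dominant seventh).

i

Stacked in thirds the chord is Bb-Db-F: a minor triad on Bb.
Bb is the first degree of Bb major. This is the minor tonic, borrowed from the parallel minor.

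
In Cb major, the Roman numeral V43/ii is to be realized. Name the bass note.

The applied chord V43/ii is rooted on Ab: Ab-C-Eb-Gb.
The figure 43 means second inversion — the fifth is in the bass.

Eb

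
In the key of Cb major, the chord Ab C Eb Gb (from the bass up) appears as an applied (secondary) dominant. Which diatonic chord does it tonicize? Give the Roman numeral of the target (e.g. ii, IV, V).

ii

The chord is a dominant seventh chord on Ab.
A dominant resolves down a perfect fifth: Ab → Db. In Cb major, Db is scale degree 2, i.e. ii.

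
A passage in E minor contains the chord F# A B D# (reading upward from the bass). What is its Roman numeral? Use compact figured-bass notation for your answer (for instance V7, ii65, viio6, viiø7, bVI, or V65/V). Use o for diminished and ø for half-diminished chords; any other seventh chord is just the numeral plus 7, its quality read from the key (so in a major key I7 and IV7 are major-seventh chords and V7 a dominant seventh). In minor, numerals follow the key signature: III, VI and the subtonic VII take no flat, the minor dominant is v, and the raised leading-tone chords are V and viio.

The pitches B-D#-F#-A form a dominant seventh chord rooted on B.
In E minor, B is the dominant; the diatonic dominant seventh chord there is V7.
With F# in the bass the chord is in second inversion, so the figured bass is 43.

V43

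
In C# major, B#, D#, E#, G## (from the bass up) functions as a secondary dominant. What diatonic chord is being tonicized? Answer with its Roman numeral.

vi

The chord is a dominant seventh chord on E#.
A dominant resolves down a perfect fifth: E# → A#. In C# major, A# is scale degree 6, i.e. vi.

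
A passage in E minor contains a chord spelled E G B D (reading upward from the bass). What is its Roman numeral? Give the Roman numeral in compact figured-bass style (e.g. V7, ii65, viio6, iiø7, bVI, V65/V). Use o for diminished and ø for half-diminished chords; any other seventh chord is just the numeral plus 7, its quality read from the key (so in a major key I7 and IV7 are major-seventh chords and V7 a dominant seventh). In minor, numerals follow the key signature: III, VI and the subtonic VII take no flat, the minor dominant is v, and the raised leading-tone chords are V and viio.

i7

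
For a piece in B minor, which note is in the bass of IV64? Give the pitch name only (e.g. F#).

B

IV in B minor has root E; the chord is E-G#-B.
The figure 64 means second inversion — the fifth is in the bass.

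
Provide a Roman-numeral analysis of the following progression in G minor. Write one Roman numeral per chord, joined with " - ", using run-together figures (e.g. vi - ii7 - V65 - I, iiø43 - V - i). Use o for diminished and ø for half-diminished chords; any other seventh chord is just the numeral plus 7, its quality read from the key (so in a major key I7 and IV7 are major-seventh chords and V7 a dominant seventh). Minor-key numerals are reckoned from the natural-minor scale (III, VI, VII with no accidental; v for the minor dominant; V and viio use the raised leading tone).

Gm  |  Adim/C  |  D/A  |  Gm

i - iio6 - V64 - i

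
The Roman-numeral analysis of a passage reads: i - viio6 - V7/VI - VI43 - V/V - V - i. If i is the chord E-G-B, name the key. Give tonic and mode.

The chord Em is a minor triad rooted on E; its label is i.
If E is scale degree 1 and the mode makes that degree carry a minor triad, the tonic is E and the mode is minor.

E minor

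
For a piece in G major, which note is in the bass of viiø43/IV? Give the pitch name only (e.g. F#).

The applied chord viiø43/IV is rooted on B: B-D-F-A.
The figure 43 means second inversion — the fifth is in the bass.

F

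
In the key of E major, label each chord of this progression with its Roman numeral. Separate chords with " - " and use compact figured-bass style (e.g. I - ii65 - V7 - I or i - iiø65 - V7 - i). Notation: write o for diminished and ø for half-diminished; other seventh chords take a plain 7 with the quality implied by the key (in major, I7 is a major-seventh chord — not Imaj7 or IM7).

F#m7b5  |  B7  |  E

iiø7 - V7 - I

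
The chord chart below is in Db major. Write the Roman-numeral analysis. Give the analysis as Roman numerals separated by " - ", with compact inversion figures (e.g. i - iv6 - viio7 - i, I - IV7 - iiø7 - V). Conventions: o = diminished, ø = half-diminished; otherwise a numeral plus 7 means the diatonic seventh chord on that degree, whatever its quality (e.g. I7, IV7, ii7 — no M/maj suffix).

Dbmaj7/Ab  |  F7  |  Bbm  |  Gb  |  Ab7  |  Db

I43 - V7/vi - vi - IV - V7 - I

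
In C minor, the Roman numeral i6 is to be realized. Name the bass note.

Eb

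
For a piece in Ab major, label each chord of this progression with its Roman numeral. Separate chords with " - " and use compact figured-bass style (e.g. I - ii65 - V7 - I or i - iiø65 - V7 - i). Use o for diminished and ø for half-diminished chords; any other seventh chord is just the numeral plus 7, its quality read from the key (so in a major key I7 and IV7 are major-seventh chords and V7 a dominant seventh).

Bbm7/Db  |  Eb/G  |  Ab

Bbm7/Db: root Bb is the supertonic; minor seventh chord there is ii65.
Eb/G has root Eb, degree 5 in Ab major, so V6.
Ab: root Ab is the tonic; major triad there is I.

ii65 - V6 - I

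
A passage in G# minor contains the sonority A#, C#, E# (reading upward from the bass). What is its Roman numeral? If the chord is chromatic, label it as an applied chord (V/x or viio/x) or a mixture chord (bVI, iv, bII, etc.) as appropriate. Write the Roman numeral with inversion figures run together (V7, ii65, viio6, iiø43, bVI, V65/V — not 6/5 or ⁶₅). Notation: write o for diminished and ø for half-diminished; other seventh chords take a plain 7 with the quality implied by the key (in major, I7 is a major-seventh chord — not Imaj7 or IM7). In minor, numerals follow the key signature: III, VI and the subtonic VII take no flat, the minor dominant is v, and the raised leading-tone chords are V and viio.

Stacked in thirds the chord is A#-C#-E#: a minor triad on A#.
A# is the second degree of G# minor. This is the minor supertonic, borrowed from the parallel major (the Dorian ii).

ii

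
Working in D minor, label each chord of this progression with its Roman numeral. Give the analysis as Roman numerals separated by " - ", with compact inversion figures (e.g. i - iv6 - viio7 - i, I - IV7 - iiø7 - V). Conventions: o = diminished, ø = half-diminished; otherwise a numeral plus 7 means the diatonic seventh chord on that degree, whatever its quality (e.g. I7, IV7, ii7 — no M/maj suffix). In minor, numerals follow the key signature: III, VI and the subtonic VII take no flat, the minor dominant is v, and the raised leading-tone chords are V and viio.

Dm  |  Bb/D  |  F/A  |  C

Dm: root D is the tonic; minor triad there is i.
Bb/D: major triad on Bb = scale degree 6 → VI6.
F/A: root F is the mediant; major triad there is III6.
C has root C, degree 7 in D minor, so VII.

i - VI6 - III6 - VII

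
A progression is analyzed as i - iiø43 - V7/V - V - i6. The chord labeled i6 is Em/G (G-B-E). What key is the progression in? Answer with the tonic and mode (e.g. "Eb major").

The anchor chord is a minor triad on E, labeled i6.
If E is scale degree 1 and the mode makes that degree carry a minor triad, the tonic is E and the mode is minor.

E minor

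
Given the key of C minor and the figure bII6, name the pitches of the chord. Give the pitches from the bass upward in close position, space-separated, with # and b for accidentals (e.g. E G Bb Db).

Scale degree 2 in C minor is D; lowering it a half step gives Db. bII6 is the Neapolitan sixth — a major triad on the lowered second degree, here in its customary first inversion.
So the chord is Db-F-Ab.
With the 6 figure the chord is in first inversion; from the bass F upward in close position it reads F-Ab-Db.

F Ab Db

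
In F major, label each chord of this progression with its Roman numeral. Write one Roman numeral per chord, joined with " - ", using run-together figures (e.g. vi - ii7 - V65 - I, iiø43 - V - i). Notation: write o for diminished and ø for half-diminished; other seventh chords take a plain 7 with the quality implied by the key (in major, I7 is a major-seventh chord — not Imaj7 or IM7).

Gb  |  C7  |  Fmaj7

bII - V7 - I7

Gb: Gb with this quality isn't in the key; a major triad on b2 is the Neapolitan chord, bII.
C7: dominant seventh chord on C = scale degree 5 → V7.
Fmaj7 has root F, degree 1 in F major, so I7.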